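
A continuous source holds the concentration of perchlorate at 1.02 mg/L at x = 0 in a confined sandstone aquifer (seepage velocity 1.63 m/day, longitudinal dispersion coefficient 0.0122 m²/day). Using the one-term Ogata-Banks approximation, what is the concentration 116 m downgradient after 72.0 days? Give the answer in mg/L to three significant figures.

For a continuous step input, C/C₀ ≈ ½·erfc((x−vt)/(2√(Dt))).
vt = 1.63 × 72.0 = 117.36 m and 2√(Dt) = 2√(0.0122 × 72.0) = 1.874 m.
Argument (x−vt)/(2√(Dt)) = (116 − 117.36)/1.874 = -0.7257; ½·erfc(-0.7257) = 0.8476.
C = 1.02 × 0.8476 = 0.865 mg/L.

0.865 mg/L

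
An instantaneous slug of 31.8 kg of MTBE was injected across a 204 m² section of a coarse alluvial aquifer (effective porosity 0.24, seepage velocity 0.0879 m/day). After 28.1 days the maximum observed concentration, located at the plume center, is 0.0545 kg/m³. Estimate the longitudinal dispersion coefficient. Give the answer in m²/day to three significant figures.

At the plume center C_max = M/(n_e·A·√(4πDt)), so D = M²/(4πt·(n_e·A·C_max)²).
n_e·A·C_max = 0.24 × 204 × 0.0545 = 2.668 kg/m.
D = 31.8²/(4π × 28.1 × 2.668²) = 0.402 m²/day.

0.402 m²/day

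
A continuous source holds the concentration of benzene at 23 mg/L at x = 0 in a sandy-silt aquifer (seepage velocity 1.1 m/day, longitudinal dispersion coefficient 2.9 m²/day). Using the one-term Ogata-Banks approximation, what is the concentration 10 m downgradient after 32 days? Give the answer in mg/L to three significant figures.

For a continuous step input, C/C₀ ≈ ½·erfc((x−vt)/(2√(Dt))).
vt = 1.1 × 32 = 35.2 m and 2√(Dt) = 2√(2.9 × 32) = 19.27 m.
Argument (x−vt)/(2√(Dt)) = (10 − 35.2)/19.27 = -1.308; ½·erfc(-1.308) = 0.9678.
C = 23 × 0.9678 = 22.3 mg/L.

22.3 mg/L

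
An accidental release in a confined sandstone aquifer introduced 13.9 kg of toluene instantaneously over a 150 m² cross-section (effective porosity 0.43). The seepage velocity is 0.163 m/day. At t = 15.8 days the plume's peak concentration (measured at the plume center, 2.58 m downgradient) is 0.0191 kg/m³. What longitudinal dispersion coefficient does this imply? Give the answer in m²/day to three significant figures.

At the plume center C_max = M/(n_e·A·√(4πDt)), so D = M²/(4πt·(n_e·A·C_max)²).
n_e·A·C_max = 0.43 × 150 × 0.0191 = 1.232 kg/m.
D = 13.9²/(4π × 15.8 × 1.232²) = 0.641 m²/day.

0.641 m²/day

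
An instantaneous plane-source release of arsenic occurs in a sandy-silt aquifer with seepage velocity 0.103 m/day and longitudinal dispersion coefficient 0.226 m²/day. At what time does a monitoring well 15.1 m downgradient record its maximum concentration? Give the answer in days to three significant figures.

For the 1D instantaneous-source solution, setting ∂C/∂t = 0 at fixed x gives v²t² + 2Dt − x² = 0, so t = (√(D² + v²x²) − D)/v².
√(D² + v²x²) = √(0.226² + 0.103² × 15.1²) = 1.572; v² = 0.010609.
t = (1.572 − 0.226)/0.010609 = 127 days (vs. the pure-advection estimate x/v = 147 d).

127 days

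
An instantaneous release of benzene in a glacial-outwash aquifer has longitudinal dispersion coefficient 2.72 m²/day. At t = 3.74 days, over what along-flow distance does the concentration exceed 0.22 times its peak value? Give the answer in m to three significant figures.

15.7 m

The plume is Gaussian with σ = √(2Dt) = √(2 × 2.72 × 3.74) = 4.511 m.
C/C_peak = exp(−Δx²/(2σ²)) = 0.22 ⇒ Δx = σ·√(−2 ln 0.22) = 4.511 × 1.740 = 7.849 m.
Width = 2Δx = 15.7 m.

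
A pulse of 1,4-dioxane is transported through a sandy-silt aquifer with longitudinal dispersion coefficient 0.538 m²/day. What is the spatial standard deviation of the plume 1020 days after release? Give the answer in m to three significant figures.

Dispersive spreading gives a Gaussian with σ² = 2Dt; advection only shifts the center.
σ = √(2 × 0.538 × 1020) = 33.1 m.

33.1 m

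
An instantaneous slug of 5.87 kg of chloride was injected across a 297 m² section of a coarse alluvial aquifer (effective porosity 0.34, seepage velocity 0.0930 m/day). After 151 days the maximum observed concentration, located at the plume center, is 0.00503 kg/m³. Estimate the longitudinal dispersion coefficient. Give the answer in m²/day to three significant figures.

0.0704 m²/day

At the plume center C_max = M/(n_e·A·√(4πDt)), so D = M²/(4πt·(n_e·A·C_max)²).
n_e·A·C_max = 0.34 × 297 × 0.00503 = 0.5079 kg/m.
D = 5.87²/(4π × 151 × 0.5079²) = 0.0704 m²/day.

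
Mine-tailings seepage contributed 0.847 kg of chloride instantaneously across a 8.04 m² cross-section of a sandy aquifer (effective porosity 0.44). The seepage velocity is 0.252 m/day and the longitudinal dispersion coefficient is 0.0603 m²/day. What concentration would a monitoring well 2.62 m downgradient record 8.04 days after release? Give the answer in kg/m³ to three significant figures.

0.0809 kg/m³

For an instantaneous plane source, C(x,t) = M/(n_e·A·√(4πDt)) · exp(−(x−vt)²/(4Dt)), with n_e·A the pore (flow) area.
Plume center vt = 0.252 × 8.04 = 2.02608 m, so the well at 2.62 m is 0.59392 m downgradient of the peak.
√(4πDt) = 2.468 m, giving peak height M/(n_e·A·√(4πDt)) = 0.847/(0.44 × 8.04 × 2.468) = 0.09701 kg/m³.
(x−vt)²/(4Dt) = (0.59392)²/(4 × 0.0603 × 8.04) = 0.1819; exp(−0.1819) = 0.8337.
C = 0.09701 × 0.8337 = 0.0809 kg/m³.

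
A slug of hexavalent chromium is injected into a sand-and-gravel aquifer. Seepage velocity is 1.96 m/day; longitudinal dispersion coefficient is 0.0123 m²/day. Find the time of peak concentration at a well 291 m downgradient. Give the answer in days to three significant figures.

148 days

For the 1D instantaneous-source solution, setting ∂C/∂t = 0 at fixed x gives v²t² + 2Dt − x² = 0, so t = (√(D² + v²x²) − D)/v².
√(D² + v²x²) = √(0.0123² + 1.96² × 291²) = 570.4; v² = 3.8416.
t = (570.4 − 0.0123)/3.8416 = 148 days (vs. the pure-advection estimate x/v = 148 d).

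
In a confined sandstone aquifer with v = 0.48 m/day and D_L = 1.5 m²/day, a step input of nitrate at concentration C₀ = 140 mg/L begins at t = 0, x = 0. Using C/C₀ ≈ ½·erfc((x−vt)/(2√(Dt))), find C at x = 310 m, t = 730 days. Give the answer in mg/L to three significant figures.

For a continuous step input, C/C₀ ≈ ½·erfc((x−vt)/(2√(Dt))).
vt = 0.48 × 730 = 350.4 m and 2√(Dt) = 2√(1.5 × 730) = 66.18 m.
Argument (x−vt)/(2√(Dt)) = (310 − 350.4)/66.18 = -0.6105; ½·erfc(-0.6105) = 0.8060.
C = 140 × 0.8060 = 113 mg/L.

113 mg/L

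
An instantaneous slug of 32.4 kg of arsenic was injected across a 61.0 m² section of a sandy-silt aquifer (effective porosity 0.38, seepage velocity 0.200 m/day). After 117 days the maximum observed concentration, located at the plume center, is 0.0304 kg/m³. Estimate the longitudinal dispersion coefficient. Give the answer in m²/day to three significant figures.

1.44 m²/day

At the plume center C_max = M/(n_e·A·√(4πDt)), so D = M²/(4πt·(n_e·A·C_max)²).
n_e·A·C_max = 0.38 × 61.0 × 0.0304 = 0.7047 kg/m.
D = 32.4²/(4π × 117 × 0.7047²) = 1.44 m²/day.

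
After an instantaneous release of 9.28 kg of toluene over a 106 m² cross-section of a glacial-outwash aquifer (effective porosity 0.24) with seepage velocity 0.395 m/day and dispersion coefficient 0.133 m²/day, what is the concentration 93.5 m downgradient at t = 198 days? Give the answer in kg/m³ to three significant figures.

For an instantaneous plane source, C(x,t) = M/(n_e·A·√(4πDt)) · exp(−(x−vt)²/(4Dt)), with n_e·A the pore (flow) area.
Plume center vt = 0.395 × 198 = 78.21 m, so the well at 93.5 m is 15.29 m downgradient of the peak.
√(4πDt) = 18.19 m, giving peak height M/(n_e·A·√(4πDt)) = 9.28/(0.24 × 106 × 18.19) = 0.02005 kg/m³.
(x−vt)²/(4Dt) = (15.29)²/(4 × 0.133 × 198) = 2.219; exp(−2.219) = 0.1087.
C = 0.02005 × 0.1087 = 0.00218 kg/m³.

0.00218 kg/m³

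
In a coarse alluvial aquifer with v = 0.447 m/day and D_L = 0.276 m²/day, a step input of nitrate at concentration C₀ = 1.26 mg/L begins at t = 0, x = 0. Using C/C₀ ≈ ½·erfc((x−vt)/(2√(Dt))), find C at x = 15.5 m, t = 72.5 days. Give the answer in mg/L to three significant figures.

For a continuous step input, C/C₀ ≈ ½·erfc((x−vt)/(2√(Dt))).
vt = 0.447 × 72.5 = 32.4075 m and 2√(Dt) = 2√(0.276 × 72.5) = 8.947 m.
Argument (x−vt)/(2√(Dt)) = (15.5 − 32.4075)/8.947 = -1.890; ½·erfc(-1.890) = 0.9962.
C = 1.26 × 0.9962 = 1.26 mg/L.

1.26 mg/L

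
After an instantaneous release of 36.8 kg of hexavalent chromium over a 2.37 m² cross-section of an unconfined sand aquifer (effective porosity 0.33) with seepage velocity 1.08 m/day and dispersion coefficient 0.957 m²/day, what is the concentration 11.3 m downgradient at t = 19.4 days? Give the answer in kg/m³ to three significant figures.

For an instantaneous plane source, C(x,t) = M/(n_e·A·√(4πDt)) · exp(−(x−vt)²/(4Dt)), with n_e·A the pore (flow) area.
Plume center vt = 1.08 × 19.4 = 20.952 m, so the well at 11.3 m is 9.652 m upgradient of the peak.
√(4πDt) = 15.27 m, giving peak height M/(n_e·A·√(4πDt)) = 36.8/(0.33 × 2.37 × 15.27) = 3.081 kg/m³.
(x−vt)²/(4Dt) = (-9.652)²/(4 × 0.957 × 19.4) = 1.254; exp(−1.254) = 0.2854.
C = 3.081 × 0.2854 = 0.879 kg/m³.

0.879 kg/m³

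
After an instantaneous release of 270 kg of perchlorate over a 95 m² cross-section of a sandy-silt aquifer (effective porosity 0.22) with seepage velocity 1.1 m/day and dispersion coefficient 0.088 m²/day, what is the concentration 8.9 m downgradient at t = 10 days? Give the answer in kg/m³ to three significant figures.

For an instantaneous plane source, C(x,t) = M/(n_e·A·√(4πDt)) · exp(−(x−vt)²/(4Dt)), with n_e·A the pore (flow) area.
Plume center vt = 1.1 × 10 = 11 m, so the well at 8.9 m is 2.1 m upgradient of the peak.
√(4πDt) = 3.325 m, giving peak height M/(n_e·A·√(4πDt)) = 270/(0.22 × 95 × 3.325) = 3.885 kg/m³.
(x−vt)²/(4Dt) = (-2.1)²/(4 × 0.088 × 10) = 1.253; exp(−1.253) = 0.2856.
C = 3.885 × 0.2856 = 1.11 kg/m³.

1.11 kg/m³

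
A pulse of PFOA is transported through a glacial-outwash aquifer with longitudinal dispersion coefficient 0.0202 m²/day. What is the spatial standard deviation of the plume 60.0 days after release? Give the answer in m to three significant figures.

1.56 m

Dispersive spreading gives a Gaussian with σ² = 2Dt; advection only shifts the center.
σ = √(2 × 0.0202 × 60.0) = 1.56 m.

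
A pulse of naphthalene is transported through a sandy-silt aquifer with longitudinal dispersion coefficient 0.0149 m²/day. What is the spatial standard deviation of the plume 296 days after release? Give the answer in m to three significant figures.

Dispersive spreading gives a Gaussian with σ² = 2Dt; advection only shifts the center.
σ = √(2 × 0.0149 × 296) = 2.97 m.

2.97 m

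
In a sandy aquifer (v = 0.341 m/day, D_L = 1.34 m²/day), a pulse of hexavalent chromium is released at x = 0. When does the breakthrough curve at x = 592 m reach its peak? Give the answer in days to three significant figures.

For the 1D instantaneous-source solution, setting ∂C/∂t = 0 at fixed x gives v²t² + 2Dt − x² = 0, so t = (√(D² + v²x²) − D)/v².
√(D² + v²x²) = √(1.34² + 0.341² × 592²) = 201.9; v² = 0.116281.
t = (201.9 − 1.34)/0.116281 = 1720 days (vs. the pure-advection estimate x/v = 1740 d).

1720 days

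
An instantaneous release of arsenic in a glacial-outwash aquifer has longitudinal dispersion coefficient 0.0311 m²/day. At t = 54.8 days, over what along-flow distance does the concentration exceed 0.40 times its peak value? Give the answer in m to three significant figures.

5.00 m

The plume is Gaussian with σ = √(2Dt) = √(2 × 0.0311 × 54.8) = 1.846 m.
C/C_peak = exp(−Δx²/(2σ²)) = 0.40 ⇒ Δx = σ·√(−2 ln 0.40) = 1.846 × 1.354 = 2.499 m.
Width = 2Δx = 5.00 m.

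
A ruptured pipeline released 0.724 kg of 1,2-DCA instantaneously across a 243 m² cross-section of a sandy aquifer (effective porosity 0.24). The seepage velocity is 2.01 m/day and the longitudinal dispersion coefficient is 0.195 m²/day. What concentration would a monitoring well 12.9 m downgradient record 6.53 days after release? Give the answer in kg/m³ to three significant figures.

For an instantaneous plane source, C(x,t) = M/(n_e·A·√(4πDt)) · exp(−(x−vt)²/(4Dt)), with n_e·A the pore (flow) area.
Plume center vt = 2.01 × 6.53 = 13.1253 m, so the well at 12.9 m is 0.2253 m upgradient of the peak.
√(4πDt) = 4.000 m, giving peak height M/(n_e·A·√(4πDt)) = 0.724/(0.24 × 243 × 4.000) = 0.003104 kg/m³.
(x−vt)²/(4Dt) = (-0.2253)²/(4 × 0.195 × 6.53) = 0.009966; exp(−0.009966) = 0.9901.
C = 0.003104 × 0.9901 = 0.00307 kg/m³.

0.00307 kg/m³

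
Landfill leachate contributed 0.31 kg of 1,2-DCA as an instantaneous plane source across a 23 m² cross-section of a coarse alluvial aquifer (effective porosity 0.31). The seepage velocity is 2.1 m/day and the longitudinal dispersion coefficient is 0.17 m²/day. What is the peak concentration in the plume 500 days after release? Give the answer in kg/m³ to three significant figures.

0.00133 kg/m³

The peak of an instantaneous 1D plume sits at x = vt; there the Gaussian factor is 1 and C_max = M/(n_e·A·√(4πDt)), where n_e·A is the pore area the mass is dissolved in.
√(4πDt) = √(4π × 0.17 × 500) = 32.68 m, so C_max = 0.31/(0.31 × 23 × 32.68) = 0.00133 kg/m³.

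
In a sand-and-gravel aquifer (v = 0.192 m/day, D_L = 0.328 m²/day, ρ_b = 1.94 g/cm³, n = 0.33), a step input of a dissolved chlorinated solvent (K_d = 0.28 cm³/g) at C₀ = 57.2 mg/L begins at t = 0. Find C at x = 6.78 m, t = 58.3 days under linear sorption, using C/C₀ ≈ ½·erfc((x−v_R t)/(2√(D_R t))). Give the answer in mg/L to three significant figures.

Retardation factor R = 1 + ρ_b·K_d/n = 1 + 1.94 × 0.28/0.33 = 2.646.
Sorption retards both mechanisms: v_R = v/R = 0.07256 m/day, D_R = D/R = 0.1240 m²/day.
v_R·t = 0.07256 × 58.3 = 4.230248 m; 2√(D_R t) = 5.377 m; argument = (6.78 − 4.230248)/5.377 = 0.4742.
C = C₀ × ½·erfc(0.4742) = 57.2 × 0.2512 = 14.4 mg/L.

14.4 mg/L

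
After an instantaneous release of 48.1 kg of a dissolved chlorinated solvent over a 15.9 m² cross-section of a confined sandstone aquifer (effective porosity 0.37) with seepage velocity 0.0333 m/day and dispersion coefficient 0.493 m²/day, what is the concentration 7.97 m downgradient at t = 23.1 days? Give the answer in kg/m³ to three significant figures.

For an instantaneous plane source, C(x,t) = M/(n_e·A·√(4πDt)) · exp(−(x−vt)²/(4Dt)), with n_e·A the pore (flow) area.
Plume center vt = 0.0333 × 23.1 = 0.76923 m, so the well at 7.97 m is 7.20077 m downgradient of the peak.
√(4πDt) = 11.96 m, giving peak height M/(n_e·A·√(4πDt)) = 48.1/(0.37 × 15.9 × 11.96) = 0.6836 kg/m³.
(x−vt)²/(4Dt) = (7.20077)²/(4 × 0.493 × 23.1) = 1.138; exp(−1.138) = 0.3205.
C = 0.6836 × 0.3205 = 0.219 kg/m³.

0.219 kg/m³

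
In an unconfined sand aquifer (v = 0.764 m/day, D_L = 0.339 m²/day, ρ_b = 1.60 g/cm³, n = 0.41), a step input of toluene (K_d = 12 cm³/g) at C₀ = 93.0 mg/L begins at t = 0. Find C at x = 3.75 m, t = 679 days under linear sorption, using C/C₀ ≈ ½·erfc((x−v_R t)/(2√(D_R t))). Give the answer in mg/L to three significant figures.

92.0 mg/L

Retardation factor R = 1 + ρ_b·K_d/n = 1 + 1.60 × 12/0.41 = 47.83.
Sorption retards both mechanisms: v_R = v/R = 0.01597 m/day, D_R = D/R = 0.007088 m²/day.
v_R·t = 0.01597 × 679 = 10.84363 m; 2√(D_R t) = 4.388 m; argument = (3.75 − 10.84363)/4.388 = -1.617.
C = C₀ × ½·erfc(-1.617) = 93.0 × 0.9889 = 92.0 mg/L.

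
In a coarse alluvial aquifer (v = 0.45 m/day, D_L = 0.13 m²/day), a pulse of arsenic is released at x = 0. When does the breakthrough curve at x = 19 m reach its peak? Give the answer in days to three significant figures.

41.6 days

For the 1D instantaneous-source solution, setting ∂C/∂t = 0 at fixed x gives v²t² + 2Dt − x² = 0, so t = (√(D² + v²x²) − D)/v².
√(D² + v²x²) = √(0.13² + 0.45² × 19²) = 8.551; v² = 0.2025.
t = (8.551 − 0.13)/0.2025 = 41.6 days (vs. the pure-advection estimate x/v = 42.2 d).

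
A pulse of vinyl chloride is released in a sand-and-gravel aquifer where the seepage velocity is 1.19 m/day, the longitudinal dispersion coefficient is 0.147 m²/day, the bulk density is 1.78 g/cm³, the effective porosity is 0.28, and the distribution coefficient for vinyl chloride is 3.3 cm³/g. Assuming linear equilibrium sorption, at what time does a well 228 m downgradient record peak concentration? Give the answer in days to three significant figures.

Retardation factor R = 1 + ρ_b·K_d/n = 1 + 1.78 × 3.3/0.28 = 21.98.
Sorption retards both mechanisms: v_R = v/R = 0.05414 m/day, D_R = D/R = 0.006688 m²/day.
Peak time from v_R²t² + 2D_R t − x² = 0: t = (√(D_R² + v_R²x²) − D_R)/v_R².
√(D_R² + v_R²x²) = √(0.006688² + 0.05414² × 228²) = 12.34; v_R² = 0.002931.
t = (12.34 − 0.006688)/0.002931 = 4210 days.

4210 days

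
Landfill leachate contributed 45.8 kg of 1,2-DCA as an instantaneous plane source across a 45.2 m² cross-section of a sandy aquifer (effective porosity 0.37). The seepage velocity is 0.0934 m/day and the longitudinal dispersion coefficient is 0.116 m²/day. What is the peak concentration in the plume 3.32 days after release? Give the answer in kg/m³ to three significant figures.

1.24 kg/m³

The peak of an instantaneous 1D plume sits at x = vt; there the Gaussian factor is 1 and C_max = M/(n_e·A·√(4πDt)), where n_e·A is the pore area the mass is dissolved in.
√(4πDt) = √(4π × 0.116 × 3.32) = 2.200 m, so C_max = 45.8/(0.37 × 45.2 × 2.200) = 1.24 kg/m³.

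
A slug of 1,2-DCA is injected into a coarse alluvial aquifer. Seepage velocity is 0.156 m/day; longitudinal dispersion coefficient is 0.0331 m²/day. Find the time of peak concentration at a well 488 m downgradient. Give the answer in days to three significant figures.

3130 days

For the 1D instantaneous-source solution, setting ∂C/∂t = 0 at fixed x gives v²t² + 2Dt − x² = 0, so t = (√(D² + v²x²) − D)/v².
√(D² + v²x²) = √(0.0331² + 0.156² × 488²) = 76.13; v² = 0.024336.
t = (76.13 − 0.0331)/0.024336 = 3130 days (vs. the pure-advection estimate x/v = 3130 d).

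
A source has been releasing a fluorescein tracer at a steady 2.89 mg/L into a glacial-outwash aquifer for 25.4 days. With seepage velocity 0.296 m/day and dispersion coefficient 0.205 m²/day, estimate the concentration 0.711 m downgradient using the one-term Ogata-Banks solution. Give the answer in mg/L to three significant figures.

2.84 mg/L

For a continuous step input, C/C₀ ≈ ½·erfc((x−vt)/(2√(Dt))).
vt = 0.296 × 25.4 = 7.5184 m and 2√(Dt) = 2√(0.205 × 25.4) = 4.564 m.
Argument (x−vt)/(2√(Dt)) = (0.711 − 7.5184)/4.564 = -1.492; ½·erfc(-1.492) = 0.9826.
C = 2.89 × 0.9826 = 2.84 mg/L.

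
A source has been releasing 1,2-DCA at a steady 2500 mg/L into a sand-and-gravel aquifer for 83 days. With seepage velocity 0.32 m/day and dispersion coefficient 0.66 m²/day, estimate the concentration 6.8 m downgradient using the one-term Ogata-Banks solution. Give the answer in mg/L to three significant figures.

For a continuous step input, C/C₀ ≈ ½·erfc((x−vt)/(2√(Dt))).
vt = 0.32 × 83 = 26.56 m and 2√(Dt) = 2√(0.66 × 83) = 14.80 m.
Argument (x−vt)/(2√(Dt)) = (6.8 − 26.56)/14.80 = -1.335; ½·erfc(-1.335) = 0.9705.
C = 2500 × 0.9705 = 2430 mg/L.

2430 mg/L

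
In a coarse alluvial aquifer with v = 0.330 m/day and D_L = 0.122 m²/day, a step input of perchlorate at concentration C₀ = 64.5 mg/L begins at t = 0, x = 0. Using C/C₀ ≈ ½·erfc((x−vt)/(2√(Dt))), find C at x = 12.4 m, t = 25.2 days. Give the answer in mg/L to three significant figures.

For a continuous step input, C/C₀ ≈ ½·erfc((x−vt)/(2√(Dt))).
vt = 0.330 × 25.2 = 8.316 m and 2√(Dt) = 2√(0.122 × 25.2) = 3.507 m.
Argument (x−vt)/(2√(Dt)) = (12.4 − 8.316)/3.507 = 1.165; ½·erfc(1.165) = 0.04972.
C = 64.5 × 0.04972 = 3.21 mg/L.

3.21 mg/L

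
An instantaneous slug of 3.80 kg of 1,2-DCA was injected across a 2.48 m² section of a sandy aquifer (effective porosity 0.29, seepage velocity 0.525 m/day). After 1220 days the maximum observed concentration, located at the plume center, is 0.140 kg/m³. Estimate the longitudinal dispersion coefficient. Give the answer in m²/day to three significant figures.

0.0929 m²/day

At the plume center C_max = M/(n_e·A·√(4πDt)), so D = M²/(4πt·(n_e·A·C_max)²).
n_e·A·C_max = 0.29 × 2.48 × 0.140 = 0.1007 kg/m.
D = 3.80²/(4π × 1220 × 0.1007²) = 0.0929 m²/day.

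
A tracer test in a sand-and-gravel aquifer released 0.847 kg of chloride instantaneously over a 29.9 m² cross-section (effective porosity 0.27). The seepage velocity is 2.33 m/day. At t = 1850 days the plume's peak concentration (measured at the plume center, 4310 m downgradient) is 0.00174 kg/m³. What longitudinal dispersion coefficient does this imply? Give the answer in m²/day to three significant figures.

At the plume center C_max = M/(n_e·A·√(4πDt)), so D = M²/(4πt·(n_e·A·C_max)²).
n_e·A·C_max = 0.27 × 29.9 × 0.00174 = 0.01405 kg/m.
D = 0.847²/(4π × 1850 × 0.01405²) = 0.156 m²/day.

0.156 m²/day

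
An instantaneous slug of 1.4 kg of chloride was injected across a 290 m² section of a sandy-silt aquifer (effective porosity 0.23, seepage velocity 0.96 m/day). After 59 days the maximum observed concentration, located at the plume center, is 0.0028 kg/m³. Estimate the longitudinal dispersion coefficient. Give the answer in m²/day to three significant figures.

At the plume center C_max = M/(n_e·A·√(4πDt)), so D = M²/(4πt·(n_e·A·C_max)²).
n_e·A·C_max = 0.23 × 290 × 0.0028 = 0.1868 kg/m.
D = 1.4²/(4π × 59 × 0.1868²) = 0.0758 m²/day.

0.0758 m²/day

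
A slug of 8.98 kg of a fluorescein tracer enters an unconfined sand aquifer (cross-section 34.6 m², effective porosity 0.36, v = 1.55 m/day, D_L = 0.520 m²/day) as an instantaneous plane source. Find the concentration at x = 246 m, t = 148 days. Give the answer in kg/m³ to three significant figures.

For an instantaneous plane source, C(x,t) = M/(n_e·A·√(4πDt)) · exp(−(x−vt)²/(4Dt)), with n_e·A the pore (flow) area.
Plume center vt = 1.55 × 148 = 229.4 m, so the well at 246 m is 16.6 m downgradient of the peak.
√(4πDt) = 31.10 m, giving peak height M/(n_e·A·√(4πDt)) = 8.98/(0.36 × 34.6 × 31.10) = 0.02318 kg/m³.
(x−vt)²/(4Dt) = (16.6)²/(4 × 0.520 × 148) = 0.8951; exp(−0.8951) = 0.4086.
C = 0.02318 × 0.4086 = 0.00947 kg/m³.

0.00947 kg/m³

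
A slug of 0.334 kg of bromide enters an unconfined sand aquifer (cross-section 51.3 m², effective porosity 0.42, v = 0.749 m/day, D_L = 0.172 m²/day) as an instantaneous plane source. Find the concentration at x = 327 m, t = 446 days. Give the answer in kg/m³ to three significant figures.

For an instantaneous plane source, C(x,t) = M/(n_e·A·√(4πDt)) · exp(−(x−vt)²/(4Dt)), with n_e·A the pore (flow) area.
Plume center vt = 0.749 × 446 = 334.054 m, so the well at 327 m is 7.054 m upgradient of the peak.
√(4πDt) = 31.05 m, giving peak height M/(n_e·A·√(4πDt)) = 0.334/(0.42 × 51.3 × 31.05) = 0.0004993 kg/m³.
(x−vt)²/(4Dt) = (-7.054)²/(4 × 0.172 × 446) = 0.1622; exp(−0.1622) = 0.8503.
C = 0.0004993 × 0.8503 = 0.000425 kg/m³.

0.000425 kg/m³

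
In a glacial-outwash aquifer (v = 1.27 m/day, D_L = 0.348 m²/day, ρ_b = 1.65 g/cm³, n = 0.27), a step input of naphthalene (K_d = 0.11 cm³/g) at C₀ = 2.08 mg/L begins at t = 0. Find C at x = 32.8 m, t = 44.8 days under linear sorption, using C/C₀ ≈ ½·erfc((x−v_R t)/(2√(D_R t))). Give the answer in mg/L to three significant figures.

1.27 mg/L

Retardation factor R = 1 + ρ_b·K_d/n = 1 + 1.65 × 0.11/0.27 = 1.672.
Sorption retards both mechanisms: v_R = v/R = 0.7596 m/day, D_R = D/R = 0.2081 m²/day.
v_R·t = 0.7596 × 44.8 = 34.03008 m; 2√(D_R t) = 6.107 m; argument = (32.8 − 34.03008)/6.107 = -0.2014.
C = C₀ × ½·erfc(-0.2014) = 2.08 × 0.6121 = 1.27 mg/L.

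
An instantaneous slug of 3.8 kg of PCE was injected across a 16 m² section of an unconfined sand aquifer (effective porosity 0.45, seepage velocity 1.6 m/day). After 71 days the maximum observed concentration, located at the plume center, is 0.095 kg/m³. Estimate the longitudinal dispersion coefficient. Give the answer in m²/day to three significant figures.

At the plume center C_max = M/(n_e·A·√(4πDt)), so D = M²/(4πt·(n_e·A·C_max)²).
n_e·A·C_max = 0.45 × 16 × 0.095 = 0.6840 kg/m.
D = 3.8²/(4π × 71 × 0.6840²) = 0.0346 m²/day.

0.0346 m²/day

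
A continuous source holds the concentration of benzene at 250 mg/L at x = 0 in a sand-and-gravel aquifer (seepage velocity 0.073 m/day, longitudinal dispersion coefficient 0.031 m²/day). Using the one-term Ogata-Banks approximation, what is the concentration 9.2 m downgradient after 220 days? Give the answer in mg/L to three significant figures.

242 mg/L

For a continuous step input, C/C₀ ≈ ½·erfc((x−vt)/(2√(Dt))).
vt = 0.073 × 220 = 16.06 m and 2√(Dt) = 2√(0.031 × 220) = 5.223 m.
Argument (x−vt)/(2√(Dt)) = (9.2 − 16.06)/5.223 = -1.313; ½·erfc(-1.313) = 0.9683.
C = 250 × 0.9683 = 242 mg/L.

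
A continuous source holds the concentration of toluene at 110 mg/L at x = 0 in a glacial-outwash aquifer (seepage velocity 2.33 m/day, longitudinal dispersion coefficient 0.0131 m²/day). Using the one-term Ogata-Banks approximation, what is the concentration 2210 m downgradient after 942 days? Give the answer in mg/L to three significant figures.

For a continuous step input, C/C₀ ≈ ½·erfc((x−vt)/(2√(Dt))).
vt = 2.33 × 942 = 2194.86 m and 2√(Dt) = 2√(0.0131 × 942) = 7.026 m.
Argument (x−vt)/(2√(Dt)) = (2210 − 2194.86)/7.026 = 2.155; ½·erfc(2.155) = 0.001153.
C = 110 × 0.001153 = 0.127 mg/L.

0.127 mg/L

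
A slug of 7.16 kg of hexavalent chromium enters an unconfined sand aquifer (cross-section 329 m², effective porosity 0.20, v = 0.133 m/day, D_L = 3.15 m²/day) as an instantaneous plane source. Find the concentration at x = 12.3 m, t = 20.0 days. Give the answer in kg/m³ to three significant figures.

For an instantaneous plane source, C(x,t) = M/(n_e·A·√(4πDt)) · exp(−(x−vt)²/(4Dt)), with n_e·A the pore (flow) area.
Plume center vt = 0.133 × 20.0 = 2.66 m, so the well at 12.3 m is 9.64 m downgradient of the peak.
√(4πDt) = 28.14 m, giving peak height M/(n_e·A·√(4πDt)) = 7.16/(0.20 × 329 × 28.14) = 0.003867 kg/m³.
(x−vt)²/(4Dt) = (9.64)²/(4 × 3.15 × 20.0) = 0.3688; exp(−0.3688) = 0.6916.
C = 0.003867 × 0.6916 = 0.00267 kg/m³.

0.00267 kg/m³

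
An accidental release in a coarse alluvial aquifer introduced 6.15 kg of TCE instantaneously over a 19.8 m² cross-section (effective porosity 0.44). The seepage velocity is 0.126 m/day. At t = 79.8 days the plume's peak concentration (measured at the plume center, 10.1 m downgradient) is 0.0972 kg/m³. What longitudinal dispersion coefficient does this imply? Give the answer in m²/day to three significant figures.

0.0526 m²/day

At the plume center C_max = M/(n_e·A·√(4πDt)), so D = M²/(4πt·(n_e·A·C_max)²).
n_e·A·C_max = 0.44 × 19.8 × 0.0972 = 0.8468 kg/m.
D = 6.15²/(4π × 79.8 × 0.8468²) = 0.0526 m²/day.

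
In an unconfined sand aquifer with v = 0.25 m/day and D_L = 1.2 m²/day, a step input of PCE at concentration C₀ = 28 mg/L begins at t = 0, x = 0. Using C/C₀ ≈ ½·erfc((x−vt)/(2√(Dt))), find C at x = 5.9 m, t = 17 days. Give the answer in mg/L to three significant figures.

For a continuous step input, C/C₀ ≈ ½·erfc((x−vt)/(2√(Dt))).
vt = 0.25 × 17 = 4.25 m and 2√(Dt) = 2√(1.2 × 17) = 9.033 m.
Argument (x−vt)/(2√(Dt)) = (5.9 − 4.25)/9.033 = 0.1827; ½·erfc(0.1827) = 0.3981.
C = 28 × 0.3981 = 11.1 mg/L.

11.1 mg/L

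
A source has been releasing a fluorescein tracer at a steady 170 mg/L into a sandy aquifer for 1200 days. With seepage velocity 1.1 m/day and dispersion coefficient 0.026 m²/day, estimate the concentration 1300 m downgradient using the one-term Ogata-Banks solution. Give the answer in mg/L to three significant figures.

For a continuous step input, C/C₀ ≈ ½·erfc((x−vt)/(2√(Dt))).
vt = 1.1 × 1200 = 1320 m and 2√(Dt) = 2√(0.026 × 1200) = 11.17 m.
Argument (x−vt)/(2√(Dt)) = (1300 − 1320)/11.17 = -1.791; ½·erfc(-1.791) = 0.9943.
C = 170 × 0.9943 = 169 mg/L.

169 mg/L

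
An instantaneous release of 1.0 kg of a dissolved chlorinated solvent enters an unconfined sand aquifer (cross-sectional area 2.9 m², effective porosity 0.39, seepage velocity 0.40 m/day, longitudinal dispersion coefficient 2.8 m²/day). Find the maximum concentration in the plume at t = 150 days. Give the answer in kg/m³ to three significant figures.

The peak of an instantaneous 1D plume sits at x = vt; there the Gaussian factor is 1 and C_max = M/(n_e·A·√(4πDt)), where n_e·A is the pore area the mass is dissolved in.
√(4πDt) = √(4π × 2.8 × 150) = 72.65 m, so C_max = 1.0/(0.39 × 2.9 × 72.65) = 0.0122 kg/m³.

0.0122 kg/m³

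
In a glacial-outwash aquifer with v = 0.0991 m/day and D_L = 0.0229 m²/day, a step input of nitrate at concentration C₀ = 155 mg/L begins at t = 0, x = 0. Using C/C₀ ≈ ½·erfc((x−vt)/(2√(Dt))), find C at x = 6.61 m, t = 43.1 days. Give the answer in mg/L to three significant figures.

For a continuous step input, C/C₀ ≈ ½·erfc((x−vt)/(2√(Dt))).
vt = 0.0991 × 43.1 = 4.27121 m and 2√(Dt) = 2√(0.0229 × 43.1) = 1.987 m.
Argument (x−vt)/(2√(Dt)) = (6.61 − 4.27121)/1.987 = 1.177; ½·erfc(1.177) = 0.04800.
C = 155 × 0.04800 = 7.44 mg/L.

7.44 mg/L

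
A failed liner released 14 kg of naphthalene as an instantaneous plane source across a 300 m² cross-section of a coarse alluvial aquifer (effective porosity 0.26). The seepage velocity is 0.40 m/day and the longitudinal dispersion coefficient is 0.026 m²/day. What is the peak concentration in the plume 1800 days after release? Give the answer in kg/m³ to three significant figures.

The peak of an instantaneous 1D plume sits at x = vt; there the Gaussian factor is 1 and C_max = M/(n_e·A·√(4πDt)), where n_e·A is the pore area the mass is dissolved in.
√(4πDt) = √(4π × 0.026 × 1800) = 24.25 m, so C_max = 14/(0.26 × 300 × 24.25) = 0.00740 kg/m³.

0.00740 kg/m³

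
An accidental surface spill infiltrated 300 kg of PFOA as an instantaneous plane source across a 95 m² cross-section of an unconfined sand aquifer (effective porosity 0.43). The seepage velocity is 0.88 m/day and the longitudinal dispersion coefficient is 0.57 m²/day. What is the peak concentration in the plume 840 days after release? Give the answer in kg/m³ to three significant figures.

The peak of an instantaneous 1D plume sits at x = vt; there the Gaussian factor is 1 and C_max = M/(n_e·A·√(4πDt)), where n_e·A is the pore area the mass is dissolved in.
√(4πDt) = √(4π × 0.57 × 840) = 77.57 m, so C_max = 300/(0.43 × 95 × 77.57) = 0.0947 kg/m³.

0.0947 kg/m³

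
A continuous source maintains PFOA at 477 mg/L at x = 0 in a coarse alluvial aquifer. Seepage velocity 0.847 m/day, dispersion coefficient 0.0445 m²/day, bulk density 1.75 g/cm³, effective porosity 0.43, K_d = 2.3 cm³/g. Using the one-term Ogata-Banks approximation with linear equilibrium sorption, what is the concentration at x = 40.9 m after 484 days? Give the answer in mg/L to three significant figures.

Retardation factor R = 1 + ρ_b·K_d/n = 1 + 1.75 × 2.3/0.43 = 10.36.
Sorption retards both mechanisms: v_R = v/R = 0.08176 m/day, D_R = D/R = 0.004295 m²/day.
v_R·t = 0.08176 × 484 = 39.57184 m; 2√(D_R t) = 2.884 m; argument = (40.9 − 39.57184)/2.884 = 0.4605.
C = C₀ × ½·erfc(0.4605) = 477 × 0.2574 = 123 mg/L.

123 mg/L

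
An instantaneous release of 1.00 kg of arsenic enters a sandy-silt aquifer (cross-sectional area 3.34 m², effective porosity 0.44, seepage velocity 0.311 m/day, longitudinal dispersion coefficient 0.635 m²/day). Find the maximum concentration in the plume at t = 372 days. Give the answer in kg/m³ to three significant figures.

The peak of an instantaneous 1D plume sits at x = vt; there the Gaussian factor is 1 and C_max = M/(n_e·A·√(4πDt)), where n_e·A is the pore area the mass is dissolved in.
√(4πDt) = √(4π × 0.635 × 372) = 54.48 m, so C_max = 1.00/(0.44 × 3.34 × 54.48) = 0.0125 kg/m³.

0.0125 kg/m³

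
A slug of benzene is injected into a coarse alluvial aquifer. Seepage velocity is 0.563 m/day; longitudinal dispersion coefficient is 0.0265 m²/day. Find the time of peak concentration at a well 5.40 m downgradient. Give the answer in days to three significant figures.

For the 1D instantaneous-source solution, setting ∂C/∂t = 0 at fixed x gives v²t² + 2Dt − x² = 0, so t = (√(D² + v²x²) − D)/v².
√(D² + v²x²) = √(0.0265² + 0.563² × 5.40²) = 3.040; v² = 0.316969.
t = (3.040 − 0.0265)/0.316969 = 9.51 days (vs. the pure-advection estimate x/v = 9.59 d).

9.51 days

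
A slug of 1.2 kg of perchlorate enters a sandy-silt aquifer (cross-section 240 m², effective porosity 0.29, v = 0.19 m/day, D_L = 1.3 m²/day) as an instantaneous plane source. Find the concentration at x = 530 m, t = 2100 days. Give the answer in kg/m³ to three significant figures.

1.93e-05 kg/m³

For an instantaneous plane source, C(x,t) = M/(n_e·A·√(4πDt)) · exp(−(x−vt)²/(4Dt)), with n_e·A the pore (flow) area.
Plume center vt = 0.19 × 2100 = 399 m, so the well at 530 m is 131 m downgradient of the peak.
√(4πDt) = 185.2 m, giving peak height M/(n_e·A·√(4πDt)) = 1.2/(0.29 × 240 × 185.2) = 9.310e-05 kg/m³.
(x−vt)²/(4Dt) = (131)²/(4 × 1.3 × 2100) = 1.572; exp(−1.572) = 0.2076.
C = 9.310e-05 × 0.2076 = 1.93e-05 kg/m³.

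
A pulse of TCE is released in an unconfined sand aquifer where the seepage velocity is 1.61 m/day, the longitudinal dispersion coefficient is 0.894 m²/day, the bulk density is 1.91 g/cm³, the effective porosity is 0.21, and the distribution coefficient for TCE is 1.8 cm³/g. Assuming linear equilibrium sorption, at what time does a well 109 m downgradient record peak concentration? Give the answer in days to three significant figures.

Retardation factor R = 1 + ρ_b·K_d/n = 1 + 1.91 × 1.8/0.21 = 17.37.
Sorption retards both mechanisms: v_R = v/R = 0.09269 m/day, D_R = D/R = 0.05147 m²/day.
Peak time from v_R²t² + 2D_R t − x² = 0: t = (√(D_R² + v_R²x²) − D_R)/v_R².
√(D_R² + v_R²x²) = √(0.05147² + 0.09269² × 109²) = 10.10; v_R² = 0.008591.
t = (10.10 − 0.05147)/0.008591 = 1170 days.

1170 days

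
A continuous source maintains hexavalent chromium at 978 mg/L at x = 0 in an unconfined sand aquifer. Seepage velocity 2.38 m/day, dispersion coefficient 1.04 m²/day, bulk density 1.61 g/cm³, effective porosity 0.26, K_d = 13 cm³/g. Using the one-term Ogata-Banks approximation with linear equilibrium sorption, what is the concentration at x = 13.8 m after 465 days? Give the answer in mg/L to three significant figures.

Retardation factor R = 1 + ρ_b·K_d/n = 1 + 1.61 × 13/0.26 = 81.50.
Sorption retards both mechanisms: v_R = v/R = 0.02920 m/day, D_R = D/R = 0.01276 m²/day.
v_R·t = 0.02920 × 465 = 13.578 m; 2√(D_R t) = 4.872 m; argument = (13.8 − 13.578)/4.872 = 0.04557.
C = C₀ × ½·erfc(0.04557) = 978 × 0.4743 = 464 mg/L.

464 mg/L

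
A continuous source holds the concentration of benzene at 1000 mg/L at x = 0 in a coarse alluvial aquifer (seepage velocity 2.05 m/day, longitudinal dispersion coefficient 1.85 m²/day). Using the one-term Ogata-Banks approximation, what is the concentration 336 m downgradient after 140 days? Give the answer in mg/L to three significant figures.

For a continuous step input, C/C₀ ≈ ½·erfc((x−vt)/(2√(Dt))).
vt = 2.05 × 140 = 287 m and 2√(Dt) = 2√(1.85 × 140) = 32.19 m.
Argument (x−vt)/(2√(Dt)) = (336 − 287)/32.19 = 1.522; ½·erfc(1.522) = 0.01568.
C = 1000 × 0.01568 = 15.7 mg/L.

15.7 mg/L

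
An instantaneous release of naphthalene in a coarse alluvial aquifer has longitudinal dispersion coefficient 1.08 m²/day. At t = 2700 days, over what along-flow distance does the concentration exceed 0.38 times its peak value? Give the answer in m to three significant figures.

The plume is Gaussian with σ = √(2Dt) = √(2 × 1.08 × 2700) = 76.37 m.
C/C_peak = exp(−Δx²/(2σ²)) = 0.38 ⇒ Δx = σ·√(−2 ln 0.38) = 76.37 × 1.391 = 106.2 m.
Width = 2Δx = 212 m.

212 m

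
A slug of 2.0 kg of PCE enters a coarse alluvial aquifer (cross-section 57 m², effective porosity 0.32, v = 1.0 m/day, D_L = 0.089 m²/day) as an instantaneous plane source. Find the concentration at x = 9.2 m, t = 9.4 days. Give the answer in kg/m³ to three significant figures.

0.0334 kg/m³

For an instantaneous plane source, C(x,t) = M/(n_e·A·√(4πDt)) · exp(−(x−vt)²/(4Dt)), with n_e·A the pore (flow) area.
Plume center vt = 1.0 × 9.4 = 9.4 m, so the well at 9.2 m is 0.2 m upgradient of the peak.
√(4πDt) = 3.242 m, giving peak height M/(n_e·A·√(4πDt)) = 2.0/(0.32 × 57 × 3.242) = 0.03382 kg/m³.
(x−vt)²/(4Dt) = (-0.2)²/(4 × 0.089 × 9.4) = 0.01195; exp(−0.01195) = 0.9881.
C = 0.03382 × 0.9881 = 0.0334 kg/m³.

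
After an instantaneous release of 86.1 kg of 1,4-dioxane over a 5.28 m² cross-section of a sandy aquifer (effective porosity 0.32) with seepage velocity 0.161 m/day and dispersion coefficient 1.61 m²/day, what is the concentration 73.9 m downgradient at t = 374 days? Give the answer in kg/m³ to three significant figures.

For an instantaneous plane source, C(x,t) = M/(n_e·A·√(4πDt)) · exp(−(x−vt)²/(4Dt)), with n_e·A the pore (flow) area.
Plume center vt = 0.161 × 374 = 60.214 m, so the well at 73.9 m is 13.686 m downgradient of the peak.
√(4πDt) = 86.99 m, giving peak height M/(n_e·A·√(4πDt)) = 86.1/(0.32 × 5.28 × 86.99) = 0.5858 kg/m³.
(x−vt)²/(4Dt) = (13.686)²/(4 × 1.61 × 374) = 0.07777; exp(−0.07777) = 0.9252.
C = 0.5858 × 0.9252 = 0.542 kg/m³.

0.542 kg/m³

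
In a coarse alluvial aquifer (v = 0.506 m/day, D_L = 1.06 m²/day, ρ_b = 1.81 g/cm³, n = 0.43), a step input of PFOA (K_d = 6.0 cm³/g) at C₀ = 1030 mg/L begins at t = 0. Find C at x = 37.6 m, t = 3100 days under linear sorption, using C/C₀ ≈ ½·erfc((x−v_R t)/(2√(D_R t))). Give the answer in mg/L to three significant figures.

Retardation factor R = 1 + ρ_b·K_d/n = 1 + 1.81 × 6.0/0.43 = 26.26.
Sorption retards both mechanisms: v_R = v/R = 0.01927 m/day, D_R = D/R = 0.04037 m²/day.
v_R·t = 0.01927 × 3100 = 59.737 m; 2√(D_R t) = 22.37 m; argument = (37.6 − 59.737)/22.37 = -0.9896.
C = C₀ × ½·erfc(-0.9896) = 1030 × 0.9192 = 947 mg/L.

947 mg/L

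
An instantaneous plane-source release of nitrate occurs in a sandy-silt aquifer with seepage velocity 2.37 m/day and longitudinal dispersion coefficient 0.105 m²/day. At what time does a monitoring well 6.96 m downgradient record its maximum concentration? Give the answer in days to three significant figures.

2.92 days

For the 1D instantaneous-source solution, setting ∂C/∂t = 0 at fixed x gives v²t² + 2Dt − x² = 0, so t = (√(D² + v²x²) − D)/v².
√(D² + v²x²) = √(0.105² + 2.37² × 6.96²) = 16.50; v² = 5.6169.
t = (16.50 − 0.105)/5.6169 = 2.92 days (vs. the pure-advection estimate x/v = 2.94 d).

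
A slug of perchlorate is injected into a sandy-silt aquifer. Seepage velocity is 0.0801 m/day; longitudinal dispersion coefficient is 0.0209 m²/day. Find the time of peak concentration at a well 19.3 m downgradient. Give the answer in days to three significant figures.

For the 1D instantaneous-source solution, setting ∂C/∂t = 0 at fixed x gives v²t² + 2Dt − x² = 0, so t = (√(D² + v²x²) − D)/v².
√(D² + v²x²) = √(0.0209² + 0.0801² × 19.3²) = 1.546; v² = 0.00641601.
t = (1.546 − 0.0209)/0.00641601 = 238 days (vs. the pure-advection estimate x/v = 241 d).

238 days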